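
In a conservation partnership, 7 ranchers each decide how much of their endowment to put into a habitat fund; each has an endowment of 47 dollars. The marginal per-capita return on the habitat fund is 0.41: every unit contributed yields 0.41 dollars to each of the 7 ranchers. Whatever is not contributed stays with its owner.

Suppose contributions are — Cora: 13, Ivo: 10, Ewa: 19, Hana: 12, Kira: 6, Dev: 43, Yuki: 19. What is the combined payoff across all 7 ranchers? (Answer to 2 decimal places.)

Total contributed: 13 + 10 + 19 + 12 + 6 + 43 + 19 = 122; total kept: 7 × 47 − 122 = 207.
The habitat fund pays out 0.41 × 7 × 122 = 350.14 in aggregate.
Group total = 207 + 350.14 = 557.14.

557.14 dollars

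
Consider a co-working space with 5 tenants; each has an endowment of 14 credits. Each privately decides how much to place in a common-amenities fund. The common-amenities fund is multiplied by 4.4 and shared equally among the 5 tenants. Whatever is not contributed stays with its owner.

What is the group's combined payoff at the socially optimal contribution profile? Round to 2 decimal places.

Each contributed unit returns 4.400 to the group as a whole (0.8800 to each of 5 players), which exceeds 1, so the social optimum is full contribution: group total = 4.400 × 70 = 308.00.

308.00 credits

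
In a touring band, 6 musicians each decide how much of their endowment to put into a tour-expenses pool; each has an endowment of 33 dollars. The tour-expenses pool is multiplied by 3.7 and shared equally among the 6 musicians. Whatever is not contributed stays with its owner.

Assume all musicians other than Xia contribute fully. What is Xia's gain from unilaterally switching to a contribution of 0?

12.65 dollars

Switching from a contribution of 33 to 0 lets Xia keep an extra 33 dollars, but lowers the tour-expenses pool by 33, which costs Xia their own share of that drop: 3.7/6 × 33 = 20.35.
Net gain = 33 − 20.35 = 12.65. The private return per contributed unit (0.6167) is below 1, so free-riding is indeed the best response regardless of what the others do.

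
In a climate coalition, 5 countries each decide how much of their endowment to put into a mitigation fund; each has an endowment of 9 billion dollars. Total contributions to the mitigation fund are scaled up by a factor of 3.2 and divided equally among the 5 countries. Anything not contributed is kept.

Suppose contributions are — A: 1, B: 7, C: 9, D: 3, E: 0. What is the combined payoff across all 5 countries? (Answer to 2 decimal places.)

Total contributed: 1 + 7 + 9 + 3 + 0 = 20; total kept: 5 × 9 − 20 = 25.
The mitigation fund pays out 3.2 × 20 = 64.00 in aggregate.
Group total = 25 + 64.00 = 89.00.

89.00 billion dollars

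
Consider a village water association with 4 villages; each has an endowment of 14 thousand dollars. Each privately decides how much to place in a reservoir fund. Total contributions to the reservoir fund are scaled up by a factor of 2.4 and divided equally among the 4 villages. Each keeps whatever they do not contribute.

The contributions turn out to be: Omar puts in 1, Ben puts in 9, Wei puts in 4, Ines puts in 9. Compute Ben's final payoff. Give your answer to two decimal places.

18.80 thousand dollars

Total contributed: 1 + 9 + 4 + 9 = 23.
Each receives 2.4 × 23 / 4 = 13.80 from the reservoir fund.
Ben keeps 14 − 9 = 5, so Ben's payoff is 5 + 13.80 = 18.80.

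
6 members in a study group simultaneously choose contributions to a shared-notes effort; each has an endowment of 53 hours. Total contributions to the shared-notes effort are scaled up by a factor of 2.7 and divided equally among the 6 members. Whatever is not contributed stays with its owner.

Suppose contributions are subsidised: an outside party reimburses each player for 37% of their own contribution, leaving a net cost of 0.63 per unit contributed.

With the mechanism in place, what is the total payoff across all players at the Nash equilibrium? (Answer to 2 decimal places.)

With the mechanism, a contributed unit returns (2.7/6) / 0.63 = 0.7143 per unit of net cost — still below 1 — so contributing 0 remains dominant for every player.
At the Nash equilibrium no one contributes; group total payoff = 6 × 53 = 318.

318.00 hours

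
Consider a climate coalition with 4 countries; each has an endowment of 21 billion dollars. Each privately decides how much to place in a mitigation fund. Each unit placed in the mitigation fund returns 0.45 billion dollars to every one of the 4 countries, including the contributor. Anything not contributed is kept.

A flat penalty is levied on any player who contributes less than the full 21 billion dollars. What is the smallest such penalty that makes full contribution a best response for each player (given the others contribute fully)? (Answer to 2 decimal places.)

Given the others contribute fully, the best deviation is to contribute 0 (any partial contribution still incurs the fine and gives up units whose private return 0.45 is below 1).
Deviating from 21 to 0 saves 21 billion dollars but forfeits the deviator's share of the drop in the mitigation fund: 0.45 × 21 = 9.45.
So the deviation gain is 21 − 9.45 = 11.55, and the fine must be at least 11.55 billion dollars to wipe it out.

11.55 billion dollars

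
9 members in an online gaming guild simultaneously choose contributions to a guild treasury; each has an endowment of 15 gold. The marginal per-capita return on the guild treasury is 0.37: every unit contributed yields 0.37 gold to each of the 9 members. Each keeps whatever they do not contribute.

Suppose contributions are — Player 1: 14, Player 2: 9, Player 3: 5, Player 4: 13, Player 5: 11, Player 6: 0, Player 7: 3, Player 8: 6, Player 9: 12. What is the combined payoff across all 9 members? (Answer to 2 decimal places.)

305.09 gold

Total contributed: 14 + 9 + 5 + 13 + 11 + 0 + 3 + 6 + 12 = 73; total kept: 9 × 15 − 73 = 62.
The guild treasury pays out 0.37 × 9 × 73 = 243.09 in aggregate.
Group total = 62 + 243.09 = 305.09.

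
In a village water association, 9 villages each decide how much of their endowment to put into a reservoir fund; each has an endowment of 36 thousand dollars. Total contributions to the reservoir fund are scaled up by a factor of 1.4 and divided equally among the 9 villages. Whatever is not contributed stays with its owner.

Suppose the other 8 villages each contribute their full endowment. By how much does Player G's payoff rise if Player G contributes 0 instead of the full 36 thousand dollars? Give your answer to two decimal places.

30.40 thousand dollars

Switching from a contribution of 36 to 0 lets Player G keep an extra 36 thousand dollars, but lowers the reservoir fund by 36, which costs Player G their own share of that drop: 1.4/9 × 36 = 5.60.
Net gain = 36 − 5.60 = 30.40. The private return per contributed unit (0.1556) is below 1, so free-riding is indeed the best response regardless of what the others do.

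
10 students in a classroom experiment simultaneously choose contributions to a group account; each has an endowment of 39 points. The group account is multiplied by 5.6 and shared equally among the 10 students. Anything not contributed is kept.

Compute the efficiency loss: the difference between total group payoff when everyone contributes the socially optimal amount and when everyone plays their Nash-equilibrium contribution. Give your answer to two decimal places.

1794.00 points

Each contributed unit returns 5.6/10 = 0.5600 to its contributor — below 1 — so contributing 0 is dominant for every player. At the Nash equilibrium everyone keeps their 39, and the group total is 10 × 39 = 390.
Each contributed unit returns 5.600 to the group as a whole (0.5600 to each of 10 players), which exceeds 1, so the social optimum is full contribution: group total = 5.600 × 390 = 2184.00.
Efficiency loss = 2184.00 − 390 = 1794.00.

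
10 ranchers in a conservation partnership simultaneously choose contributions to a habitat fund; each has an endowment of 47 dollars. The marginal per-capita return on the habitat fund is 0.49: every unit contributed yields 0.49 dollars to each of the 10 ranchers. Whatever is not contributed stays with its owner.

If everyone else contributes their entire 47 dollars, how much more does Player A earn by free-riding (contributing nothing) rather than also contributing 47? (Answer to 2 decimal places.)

23.97 dollars

Switching from a contribution of 47 to 0 lets Player A keep an extra 47 dollars, but lowers the habitat fund by 47, which costs Player A their own share of that drop: 0.49 × 47 = 23.03.
Net gain = 47 − 23.03 = 23.97. The private return per contributed unit (0.49) is below 1, so free-riding is indeed the best response regardless of what the others do.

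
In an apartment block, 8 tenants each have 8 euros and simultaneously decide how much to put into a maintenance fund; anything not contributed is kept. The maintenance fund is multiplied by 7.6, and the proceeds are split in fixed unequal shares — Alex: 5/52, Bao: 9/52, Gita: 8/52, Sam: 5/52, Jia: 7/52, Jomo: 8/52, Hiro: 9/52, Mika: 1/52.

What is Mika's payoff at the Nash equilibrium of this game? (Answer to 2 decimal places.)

13.85 euros

For player j, contributing a unit is worthwhile iff 7.6 × (j's share) ≥ 1, i.e. iff j's share is at least 0.1316.
Bao, Gita, Jia, Jomo and Hiro clear that bar, contributing 8 each; the remaining 3 contribute 0. Total contributed: 40.
Mika keeps 8 and receives 7.6 × 40 × 1/52 = 5.85 from the maintenance fund, for a payoff of 13.85.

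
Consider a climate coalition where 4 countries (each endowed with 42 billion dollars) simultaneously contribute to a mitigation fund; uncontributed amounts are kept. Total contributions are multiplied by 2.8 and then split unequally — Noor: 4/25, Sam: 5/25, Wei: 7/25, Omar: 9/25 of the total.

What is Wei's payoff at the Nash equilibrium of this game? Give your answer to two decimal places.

Each unit j contributes comes back to j as 2.8 × (j's share), so j prefers to contribute only if that share exceeds 1/2.8 = 0.3571; otherwise keeping the unit dominates.
The only share above 0.3571 is Omar's 9/25, contributing 42; the remaining 3 contribute 0. Total contributed: 42.
Wei keeps 42 and receives 2.8 × 42 × 7/25 = 32.93 from the mitigation fund, for a payoff of 74.93.

74.93 billion dollars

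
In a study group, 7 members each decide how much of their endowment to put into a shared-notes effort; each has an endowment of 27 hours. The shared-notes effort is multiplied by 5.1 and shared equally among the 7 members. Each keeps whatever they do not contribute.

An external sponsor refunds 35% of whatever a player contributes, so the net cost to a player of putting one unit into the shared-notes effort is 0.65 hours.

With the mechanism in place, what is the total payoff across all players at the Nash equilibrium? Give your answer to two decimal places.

The effective private return per unit is now (5.1/7) / 0.65 = 1.1209 > 1, so every player's dominant strategy flips to full contribution.
At the Nash equilibrium everyone contributes 27. Group total payoff = 7 × (27 × 0.35 + 5.1 × 27) = 1030.05.

1030.05 hours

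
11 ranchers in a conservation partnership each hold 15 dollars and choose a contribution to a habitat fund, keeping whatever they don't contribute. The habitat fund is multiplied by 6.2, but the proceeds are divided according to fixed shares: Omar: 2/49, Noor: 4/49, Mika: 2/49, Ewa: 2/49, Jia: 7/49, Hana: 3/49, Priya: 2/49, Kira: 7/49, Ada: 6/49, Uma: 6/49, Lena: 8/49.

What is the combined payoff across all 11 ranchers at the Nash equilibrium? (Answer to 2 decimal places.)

Player j's private return per contributed unit is 6.2 × (j's share). Contributing is weakly dominant for j when that share is at least 1/6.2 = 0.1613, and contributing 0 is dominant otherwise.
Only Lena (8/49) clears that bar, contributing 15; the remaining 10 contribute 0. Total contributed: 15.
The habitat fund pays out 6.2 × 15 = 93.00 in total (split across the unequal shares, but the aggregate is all that matters for the group sum).
The 10 free-riders keep 15 each, adding 150. Group total = 150 + 93.00 = 243.00.

243.00 dollars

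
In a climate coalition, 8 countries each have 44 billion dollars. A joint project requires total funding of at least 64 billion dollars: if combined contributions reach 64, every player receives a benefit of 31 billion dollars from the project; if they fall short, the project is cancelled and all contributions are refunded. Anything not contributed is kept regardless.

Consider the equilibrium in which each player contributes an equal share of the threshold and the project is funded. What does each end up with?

Equal share of the threshold: 64/8 = 8.
At this profile no one gains by cutting their contribution: any cut drops the total below 64, the project is cancelled, contributions are refunded, and the deviator ends with 44, which is less than 44 − 8 + 31 = 67. Contributing more than 8 just wastes the excess. So contributing exactly 8 is a best response.
Each player's payoff: 44 − 8 + 31 = 67.

67 billion dollars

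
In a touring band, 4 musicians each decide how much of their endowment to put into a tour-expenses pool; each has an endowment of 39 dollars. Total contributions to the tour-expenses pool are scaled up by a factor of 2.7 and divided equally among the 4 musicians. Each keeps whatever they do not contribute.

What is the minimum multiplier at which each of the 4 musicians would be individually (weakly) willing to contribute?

4

A contributed unit returns (multiplier)/4 to its contributor.
This reaches 1 exactly when the multiplier is 4.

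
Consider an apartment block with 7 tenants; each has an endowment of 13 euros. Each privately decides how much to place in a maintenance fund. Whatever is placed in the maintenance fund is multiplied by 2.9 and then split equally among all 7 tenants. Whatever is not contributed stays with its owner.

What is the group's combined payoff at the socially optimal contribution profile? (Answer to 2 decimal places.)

263.90 euros

Each contributed unit returns 2.900 to the group as a whole (0.4143 to each of 7 players), which exceeds 1, so the social optimum is full contribution: group total = 2.900 × 91 = 263.90.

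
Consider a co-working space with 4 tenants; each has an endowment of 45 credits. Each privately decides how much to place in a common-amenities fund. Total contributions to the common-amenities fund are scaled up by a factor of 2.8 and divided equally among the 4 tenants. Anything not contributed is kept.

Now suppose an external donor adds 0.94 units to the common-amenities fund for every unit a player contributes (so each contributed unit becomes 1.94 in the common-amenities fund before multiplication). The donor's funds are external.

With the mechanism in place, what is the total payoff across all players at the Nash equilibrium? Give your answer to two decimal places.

Under the mechanism each unit contributed yields 2.8 × 1.94 / 4 = 1.3580 back to its contributor per unit of net cost, which exceeds 1, making full contribution the dominant choice for everyone.
So the Nash equilibrium is full contribution by all 4; the group earns 2.8 × 1.94 × 180 = 977.76.

977.76 credits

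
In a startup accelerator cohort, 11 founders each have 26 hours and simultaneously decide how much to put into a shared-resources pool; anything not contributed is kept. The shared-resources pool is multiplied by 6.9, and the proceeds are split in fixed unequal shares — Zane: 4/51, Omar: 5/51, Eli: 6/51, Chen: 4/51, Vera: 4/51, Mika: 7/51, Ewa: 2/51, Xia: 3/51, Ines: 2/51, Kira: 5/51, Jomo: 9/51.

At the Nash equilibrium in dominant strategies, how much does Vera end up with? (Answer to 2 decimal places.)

40.07 hours

Each unit j contributes comes back to j as 6.9 × (j's share), so j prefers to contribute only if that share exceeds 1/6.9 = 0.1449; otherwise keeping the unit dominates.
The only share above 0.1449 is Jomo's 9/51, contributing 26; the remaining 10 contribute 0. Total contributed: 26.
Vera keeps 26 and receives 6.9 × 26 × 4/51 = 14.07 from the shared-resources pool, for a payoff of 40.07.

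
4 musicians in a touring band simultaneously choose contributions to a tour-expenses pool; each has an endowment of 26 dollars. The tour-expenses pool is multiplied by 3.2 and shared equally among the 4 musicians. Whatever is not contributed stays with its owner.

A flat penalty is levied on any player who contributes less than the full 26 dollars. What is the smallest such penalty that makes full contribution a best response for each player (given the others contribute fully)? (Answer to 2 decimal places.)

Given the others contribute fully, the best deviation is to contribute 0 (any partial contribution still incurs the fine and gives up units whose private return 0.8000 is below 1).
Deviating from 26 to 0 saves 26 dollars but forfeits the deviator's share of the drop in the tour-expenses pool: 3.2/4 × 26 = 20.80.
So the deviation gain is 26 − 20.80 = 5.20, and the fine must be at least 5.20 dollars to wipe it out.

5.20 dollars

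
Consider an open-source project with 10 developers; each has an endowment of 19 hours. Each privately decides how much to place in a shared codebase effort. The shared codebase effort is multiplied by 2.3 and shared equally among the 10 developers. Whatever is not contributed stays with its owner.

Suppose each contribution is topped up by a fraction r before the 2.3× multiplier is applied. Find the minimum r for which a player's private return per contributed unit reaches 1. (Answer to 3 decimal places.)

3.348

With matching at rate r, one contributed unit becomes (1 + r) in the shared codebase effort and returns 2.3 × (1 + r) / 10 to the contributor.
Setting this equal to 1: 1 + r = 10/2.3 = 4.3478.
So the minimum matching rate is r = 4.3478 − 1 = 3.348.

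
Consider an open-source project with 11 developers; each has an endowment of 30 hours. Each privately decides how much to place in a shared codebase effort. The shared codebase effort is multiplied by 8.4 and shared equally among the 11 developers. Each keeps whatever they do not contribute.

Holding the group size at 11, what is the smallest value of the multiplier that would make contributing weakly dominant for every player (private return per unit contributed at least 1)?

11

A contributed unit returns (multiplier)/11 to its contributor.
This reaches 1 exactly when the multiplier is 11.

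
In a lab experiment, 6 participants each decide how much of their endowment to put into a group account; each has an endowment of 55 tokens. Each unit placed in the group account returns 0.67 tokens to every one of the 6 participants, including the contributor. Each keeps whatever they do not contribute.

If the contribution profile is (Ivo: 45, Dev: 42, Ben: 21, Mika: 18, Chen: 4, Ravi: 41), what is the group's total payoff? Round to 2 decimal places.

Total contributed: 45 + 42 + 21 + 18 + 4 + 41 = 171; total kept: 6 × 55 − 171 = 159.
The group account pays out 0.67 × 6 × 171 = 687.42 in aggregate.
Group total = 159 + 687.42 = 846.42.

846.42 tokens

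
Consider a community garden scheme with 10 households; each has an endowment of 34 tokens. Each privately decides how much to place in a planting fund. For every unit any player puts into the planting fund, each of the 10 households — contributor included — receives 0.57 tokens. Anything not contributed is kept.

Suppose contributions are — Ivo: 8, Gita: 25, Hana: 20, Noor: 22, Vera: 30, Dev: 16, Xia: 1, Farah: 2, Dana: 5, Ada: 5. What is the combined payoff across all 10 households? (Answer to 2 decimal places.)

Total contributed: 8 + 25 + 20 + 22 + 30 + 16 + 1 + 2 + 5 + 5 = 134; total kept: 10 × 34 − 134 = 206.
The planting fund pays out 0.57 × 10 × 134 = 763.80 in aggregate.
Group total = 206 + 763.80 = 969.80.

969.80 tokens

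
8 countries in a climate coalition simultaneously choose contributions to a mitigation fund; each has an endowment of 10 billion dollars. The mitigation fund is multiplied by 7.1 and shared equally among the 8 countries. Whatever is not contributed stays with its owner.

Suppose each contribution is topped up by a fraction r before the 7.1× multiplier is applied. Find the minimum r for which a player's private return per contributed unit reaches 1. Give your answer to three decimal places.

With matching at rate r, one contributed unit becomes (1 + r) in the mitigation fund and returns 7.1 × (1 + r) / 8 to the contributor.
Setting this equal to 1: 1 + r = 8/7.1 = 1.1268.
So the minimum matching rate is r = 1.1268 − 1 = 0.127.

0.127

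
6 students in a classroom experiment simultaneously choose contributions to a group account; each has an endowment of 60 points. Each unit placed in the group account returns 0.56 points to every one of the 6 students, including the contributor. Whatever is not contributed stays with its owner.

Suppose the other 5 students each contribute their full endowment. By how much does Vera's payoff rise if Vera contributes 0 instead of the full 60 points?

26.40 points

Switching from a contribution of 60 to 0 lets Vera keep an extra 60 points, but lowers the group account by 60, which costs Vera their own share of that drop: 0.56 × 60 = 33.60.
Net gain = 60 − 33.60 = 26.40. The private return per contributed unit (0.56) is below 1, so free-riding is indeed the best response regardless of what the others do.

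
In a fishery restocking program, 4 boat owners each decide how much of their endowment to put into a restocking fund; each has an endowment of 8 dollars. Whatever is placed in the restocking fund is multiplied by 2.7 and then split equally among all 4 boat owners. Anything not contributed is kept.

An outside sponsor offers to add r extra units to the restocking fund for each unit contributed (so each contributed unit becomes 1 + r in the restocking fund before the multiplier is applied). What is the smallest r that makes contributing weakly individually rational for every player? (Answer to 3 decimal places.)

0.481

With matching at rate r, one contributed unit becomes (1 + r) in the restocking fund and returns 2.7 × (1 + r) / 4 to the contributor.
Setting this equal to 1: 1 + r = 4/2.7 = 1.4815.
So the minimum matching rate is r = 1.4815 − 1 = 0.481.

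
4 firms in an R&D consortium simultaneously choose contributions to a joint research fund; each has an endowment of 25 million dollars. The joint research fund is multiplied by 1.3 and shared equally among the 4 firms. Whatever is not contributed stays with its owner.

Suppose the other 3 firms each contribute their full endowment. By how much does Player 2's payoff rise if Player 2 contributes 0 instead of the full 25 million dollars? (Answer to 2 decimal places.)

16.88 million dollars

Switching from a contribution of 25 to 0 lets Player 2 keep an extra 25 million dollars, but lowers the joint research fund by 25, which costs Player 2 their own share of that drop: 1.3/4 × 25 = 8.12.
Net gain = 25 − 8.12 = 16.88. The private return per contributed unit (0.3250) is below 1, so free-riding is indeed the best response regardless of what the others do.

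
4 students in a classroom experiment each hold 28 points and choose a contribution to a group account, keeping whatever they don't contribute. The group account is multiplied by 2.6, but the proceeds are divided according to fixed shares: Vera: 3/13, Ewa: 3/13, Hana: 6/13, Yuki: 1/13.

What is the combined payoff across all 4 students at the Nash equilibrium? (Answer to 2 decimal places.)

156.80 points

A player with share s gets back 2.6·s per unit contributed, so full contribution is dominant for anyone with s > 1/2.6 = 0.3846 and zero contribution is dominant for anyone below.
Hana alone (share 6/13) is above the threshold, contributing 28; the remaining 3 contribute 0. Total contributed: 28.
The group account pays out 2.6 × 28 = 72.80 in total (split across the unequal shares, but the aggregate is all that matters for the group sum).
The 3 free-riders keep 28 each, adding 84. Group total = 84 + 72.80 = 156.80.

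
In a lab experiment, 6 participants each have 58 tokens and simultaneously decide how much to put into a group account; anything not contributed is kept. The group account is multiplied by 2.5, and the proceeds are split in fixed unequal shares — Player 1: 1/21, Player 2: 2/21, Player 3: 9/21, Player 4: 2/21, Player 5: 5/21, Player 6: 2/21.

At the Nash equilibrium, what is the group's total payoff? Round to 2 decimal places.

Player j's private return per contributed unit is 2.5 × (j's share). Contributing is weakly dominant for j when that share is at least 1/2.5 = 0.4000, and contributing 0 is dominant otherwise.
Player 3 alone (share 9/21) is above the threshold, contributing 58; the remaining 5 contribute 0. Total contributed: 58.
The group account pays out 2.5 × 58 = 145.00 in total (split across the unequal shares, but the aggregate is all that matters for the group sum).
The 5 free-riders keep 58 each, adding 290. Group total = 290 + 145.00 = 435.00.

435.00 tokens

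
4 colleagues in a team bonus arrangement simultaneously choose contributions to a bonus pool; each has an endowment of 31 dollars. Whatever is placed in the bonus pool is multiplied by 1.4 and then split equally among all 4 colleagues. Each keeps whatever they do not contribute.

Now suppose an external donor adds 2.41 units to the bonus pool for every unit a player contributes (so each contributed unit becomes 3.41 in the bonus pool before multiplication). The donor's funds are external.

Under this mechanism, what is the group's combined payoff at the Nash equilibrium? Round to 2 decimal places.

591.98 dollars

With the mechanism, a contributed unit returns 1.4 × 3.41 / 4 = 1.1935 per unit of net cost to the contributor — now above 1 — so contributing fully is weakly dominant for every player.
At the Nash equilibrium everyone contributes 31. Group total payoff = 1.4 × 3.41 × 124 = 591.98.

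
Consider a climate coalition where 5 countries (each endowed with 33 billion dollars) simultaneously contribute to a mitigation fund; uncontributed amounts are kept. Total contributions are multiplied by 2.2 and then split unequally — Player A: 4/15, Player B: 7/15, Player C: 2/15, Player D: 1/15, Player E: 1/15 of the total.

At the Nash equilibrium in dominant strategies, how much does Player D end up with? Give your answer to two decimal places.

Each unit j contributes comes back to j as 2.2 × (j's share), so j prefers to contribute only if that share exceeds 1/2.2 = 0.4545; otherwise keeping the unit dominates.
Player B alone (share 7/15) is above the threshold, contributing 33; the remaining 4 contribute 0. Total contributed: 33.
Player D keeps 33 and receives 2.2 × 33 × 1/15 = 4.84 from the mitigation fund, for a payoff of 37.84.

37.84 billion dollars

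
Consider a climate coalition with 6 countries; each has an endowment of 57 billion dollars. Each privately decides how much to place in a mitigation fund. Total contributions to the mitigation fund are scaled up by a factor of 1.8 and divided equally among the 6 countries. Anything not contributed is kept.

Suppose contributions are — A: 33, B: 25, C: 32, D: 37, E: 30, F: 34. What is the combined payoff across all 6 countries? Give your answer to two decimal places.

Total contributed: 33 + 25 + 32 + 37 + 30 + 34 = 191; total kept: 6 × 57 − 191 = 151.
The mitigation fund pays out 1.8 × 191 = 343.80 in aggregate.
Group total = 151 + 343.80 = 494.80.

494.80 billion dollars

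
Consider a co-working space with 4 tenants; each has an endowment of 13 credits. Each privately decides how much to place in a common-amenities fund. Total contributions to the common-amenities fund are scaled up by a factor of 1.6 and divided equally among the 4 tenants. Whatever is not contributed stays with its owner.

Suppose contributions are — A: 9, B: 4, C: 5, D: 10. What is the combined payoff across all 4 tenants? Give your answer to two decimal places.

Total contributed: 9 + 4 + 5 + 10 = 28; total kept: 4 × 13 − 28 = 24.
The common-amenities fund pays out 1.6 × 28 = 44.80 in aggregate.
Group total = 24 + 44.80 = 68.80.

68.80 credits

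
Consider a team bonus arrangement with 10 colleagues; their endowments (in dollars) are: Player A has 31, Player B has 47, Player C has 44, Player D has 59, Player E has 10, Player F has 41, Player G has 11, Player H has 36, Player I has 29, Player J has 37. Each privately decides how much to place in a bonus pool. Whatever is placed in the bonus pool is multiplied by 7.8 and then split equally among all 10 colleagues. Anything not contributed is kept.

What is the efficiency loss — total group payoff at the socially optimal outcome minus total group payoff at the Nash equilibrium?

The private return per contributed unit is 7.8/10 = 0.7800 < 1 for every player regardless of endowment, so the Nash equilibrium is zero contribution and the group total is Σ E_j = 31 + 47 + 44 + 59 + 10 + 41 + 11 + 36 + 29 + 37 = 345.
Each contributed unit returns 7.800 to the group, so the social optimum is full contribution by everyone: group total = 7.800 × 345 = 2691.00.
Efficiency loss = (7.800 − 1) × 345 = 2346.00.

2346.00 dollars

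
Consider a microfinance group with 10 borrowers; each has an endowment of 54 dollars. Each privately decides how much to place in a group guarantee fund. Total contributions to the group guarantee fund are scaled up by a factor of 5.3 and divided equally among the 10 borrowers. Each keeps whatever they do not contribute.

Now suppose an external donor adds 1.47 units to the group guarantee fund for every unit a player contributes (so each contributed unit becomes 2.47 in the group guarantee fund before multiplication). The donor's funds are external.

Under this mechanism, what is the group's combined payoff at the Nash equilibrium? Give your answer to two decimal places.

7069.14 dollars

With the mechanism, a contributed unit returns 5.3 × 2.47 / 10 = 1.3091 per unit of net cost to the contributor — now above 1 — so contributing fully is weakly dominant for every player.
So the Nash equilibrium is full contribution by all 10; the group earns 5.3 × 2.47 × 540 = 7069.14.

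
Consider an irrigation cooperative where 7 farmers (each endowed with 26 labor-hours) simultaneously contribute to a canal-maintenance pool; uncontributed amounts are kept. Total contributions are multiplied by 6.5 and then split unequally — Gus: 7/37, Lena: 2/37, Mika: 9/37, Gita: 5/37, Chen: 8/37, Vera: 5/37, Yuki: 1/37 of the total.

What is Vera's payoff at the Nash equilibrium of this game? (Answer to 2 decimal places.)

94.51 labor-hours

A player with share s gets back 6.5·s per unit contributed, so full contribution is dominant for anyone with s > 1/6.5 = 0.1538 and zero contribution is dominant for anyone below.
Gus, Mika and Chen clear that bar, contributing 26 each; the remaining 4 contribute 0. Total contributed: 78.
Vera keeps 26 and receives 6.5 × 78 × 5/37 = 68.51 from the canal-maintenance pool, for a payoff of 94.51.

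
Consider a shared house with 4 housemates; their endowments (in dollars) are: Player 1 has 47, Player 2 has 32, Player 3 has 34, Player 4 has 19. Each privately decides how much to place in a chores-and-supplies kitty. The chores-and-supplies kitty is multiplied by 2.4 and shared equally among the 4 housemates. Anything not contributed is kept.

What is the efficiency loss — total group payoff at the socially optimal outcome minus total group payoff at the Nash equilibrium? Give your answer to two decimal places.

184.80 dollars

The private return per contributed unit is 2.4/4 = 0.6000 < 1 for every player regardless of endowment, so the Nash equilibrium is zero contribution and the group total is Σ E_j = 47 + 32 + 34 + 19 = 132.
Each contributed unit returns 2.400 to the group, so the social optimum is full contribution by everyone: group total = 2.400 × 132 = 316.80.
Efficiency loss = (2.400 − 1) × 132 = 184.80.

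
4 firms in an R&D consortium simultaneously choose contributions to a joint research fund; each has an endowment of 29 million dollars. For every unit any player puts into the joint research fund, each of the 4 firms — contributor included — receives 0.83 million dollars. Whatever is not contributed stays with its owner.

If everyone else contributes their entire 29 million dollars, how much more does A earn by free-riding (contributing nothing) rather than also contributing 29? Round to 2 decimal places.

Switching from a contribution of 29 to 0 lets A keep an extra 29 million dollars, but lowers the joint research fund by 29, which costs A their own share of that drop: 0.83 × 29 = 24.07.
Net gain = 29 − 24.07 = 4.93. The private return per contributed unit (0.83) is below 1, so free-riding is indeed the best response regardless of what the others do.

4.93 million dollars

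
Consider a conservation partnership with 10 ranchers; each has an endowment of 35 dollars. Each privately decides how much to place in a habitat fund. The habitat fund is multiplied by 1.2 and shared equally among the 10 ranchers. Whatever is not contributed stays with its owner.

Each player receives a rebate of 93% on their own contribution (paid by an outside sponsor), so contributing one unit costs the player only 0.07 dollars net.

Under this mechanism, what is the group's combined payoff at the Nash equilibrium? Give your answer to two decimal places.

745.50 dollars

The effective private return per unit is now (1.2/10) / 0.07 = 1.7143 > 1, so every player's dominant strategy flips to full contribution.
So the Nash equilibrium is full contribution by all 10; the group earns 10 × (35 × 0.93 + 1.2 × 35) = 745.50.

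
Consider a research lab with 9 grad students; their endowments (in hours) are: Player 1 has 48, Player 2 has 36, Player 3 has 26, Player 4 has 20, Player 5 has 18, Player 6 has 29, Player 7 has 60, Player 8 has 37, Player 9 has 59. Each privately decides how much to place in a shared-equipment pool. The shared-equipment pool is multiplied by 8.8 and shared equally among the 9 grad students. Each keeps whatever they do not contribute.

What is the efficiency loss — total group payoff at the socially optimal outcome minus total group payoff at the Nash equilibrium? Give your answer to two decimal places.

2597.40 hours

The private return per contributed unit is 8.8/9 = 0.9778 < 1 for every player regardless of endowment, so the Nash equilibrium is zero contribution and the group total is Σ E_j = 48 + 36 + 26 + 20 + 18 + 29 + 60 + 37 + 59 = 333.
Each contributed unit returns 8.800 to the group, so the social optimum is full contribution by everyone: group total = 8.800 × 333 = 2930.40.
Efficiency loss = (8.800 − 1) × 333 = 2597.40.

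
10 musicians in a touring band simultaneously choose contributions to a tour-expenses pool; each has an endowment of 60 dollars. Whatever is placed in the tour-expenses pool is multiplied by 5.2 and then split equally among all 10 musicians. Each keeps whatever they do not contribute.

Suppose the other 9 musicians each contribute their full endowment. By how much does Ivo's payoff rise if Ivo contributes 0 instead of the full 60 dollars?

28.80 dollars

Switching from a contribution of 60 to 0 lets Ivo keep an extra 60 dollars, but lowers the tour-expenses pool by 60, which costs Ivo their own share of that drop: 5.2/10 × 60 = 31.20.
Net gain = 60 − 31.20 = 28.80. The private return per contributed unit (0.5200) is below 1, so free-riding is indeed the best response regardless of what the others do.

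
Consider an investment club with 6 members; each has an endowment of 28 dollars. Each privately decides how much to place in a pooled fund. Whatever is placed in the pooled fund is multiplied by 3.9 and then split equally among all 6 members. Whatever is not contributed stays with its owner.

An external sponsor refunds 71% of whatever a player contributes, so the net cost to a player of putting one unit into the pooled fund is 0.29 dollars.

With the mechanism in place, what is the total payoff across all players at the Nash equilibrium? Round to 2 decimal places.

774.48 dollars

Under the mechanism each unit contributed yields (3.9/6) / 0.29 = 2.2414 back to its contributor per unit of net cost, which exceeds 1, making full contribution the dominant choice for everyone.
At the Nash equilibrium everyone contributes 28. Group total payoff = 6 × (28 × 0.71 + 3.9 × 28) = 774.48.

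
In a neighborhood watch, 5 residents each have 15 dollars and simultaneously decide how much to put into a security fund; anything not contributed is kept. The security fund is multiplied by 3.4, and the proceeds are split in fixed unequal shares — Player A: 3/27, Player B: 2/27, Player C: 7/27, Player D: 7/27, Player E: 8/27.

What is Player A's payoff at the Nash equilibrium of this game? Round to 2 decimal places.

For player j, contributing a unit is worthwhile iff 3.4 × (j's share) ≥ 1, i.e. iff j's share is at least 0.2941.
Only Player E (8/27) clears that bar, contributing 15; the remaining 4 contribute 0. Total contributed: 15.
Player A keeps 15 and receives 3.4 × 15 × 3/27 = 5.67 from the security fund, for a payoff of 20.67.

20.67 dollars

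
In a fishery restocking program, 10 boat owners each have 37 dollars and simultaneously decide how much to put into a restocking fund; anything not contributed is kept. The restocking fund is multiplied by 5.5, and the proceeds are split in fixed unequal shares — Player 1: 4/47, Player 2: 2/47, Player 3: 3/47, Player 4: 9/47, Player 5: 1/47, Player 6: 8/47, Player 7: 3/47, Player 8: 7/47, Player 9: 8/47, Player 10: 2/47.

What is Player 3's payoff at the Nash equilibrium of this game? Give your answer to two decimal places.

Player j's private return per contributed unit is 5.5 × (j's share). Contributing is weakly dominant for j when that share is at least 1/5.5 = 0.1818, and contributing 0 is dominant otherwise.
The only share above 0.1818 is Player 4's 9/47, contributing 37; the remaining 9 contribute 0. Total contributed: 37.
Player 3 keeps 37 and receives 5.5 × 37 × 3/47 = 12.99 from the restocking fund, for a payoff of 49.99.

49.99 dollars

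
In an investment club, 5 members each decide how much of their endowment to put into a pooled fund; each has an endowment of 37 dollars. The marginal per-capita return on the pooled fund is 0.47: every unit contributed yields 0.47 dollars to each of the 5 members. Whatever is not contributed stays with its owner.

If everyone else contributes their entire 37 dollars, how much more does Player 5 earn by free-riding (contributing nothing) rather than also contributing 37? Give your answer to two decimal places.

Switching from a contribution of 37 to 0 lets Player 5 keep an extra 37 dollars, but lowers the pooled fund by 37, which costs Player 5 their own share of that drop: 0.47 × 37 = 17.39.
Net gain = 37 − 17.39 = 19.61. The private return per contributed unit (0.47) is below 1, so free-riding is indeed the best response regardless of what the others do.

19.61 dollars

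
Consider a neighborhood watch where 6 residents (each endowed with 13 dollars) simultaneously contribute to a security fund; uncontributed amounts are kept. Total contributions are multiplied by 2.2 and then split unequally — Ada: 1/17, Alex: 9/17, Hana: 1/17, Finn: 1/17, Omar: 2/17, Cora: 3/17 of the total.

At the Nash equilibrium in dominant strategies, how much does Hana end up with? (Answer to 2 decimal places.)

Player j's private return per contributed unit is 2.2 × (j's share). Contributing is weakly dominant for j when that share is at least 1/2.2 = 0.4545, and contributing 0 is dominant otherwise.
Alex alone (share 9/17) is above the threshold, contributing 13; the remaining 5 contribute 0. Total contributed: 13.
Hana keeps 13 and receives 2.2 × 13 × 1/17 = 1.68 from the security fund, for a payoff of 14.68.

14.68 dollars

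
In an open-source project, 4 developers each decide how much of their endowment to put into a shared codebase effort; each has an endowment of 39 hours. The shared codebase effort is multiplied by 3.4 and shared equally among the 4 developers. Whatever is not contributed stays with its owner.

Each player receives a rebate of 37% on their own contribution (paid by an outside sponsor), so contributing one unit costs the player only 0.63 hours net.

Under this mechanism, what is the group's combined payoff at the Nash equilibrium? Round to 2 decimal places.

With the mechanism, a contributed unit returns (3.4/4) / 0.63 = 1.3492 per unit of net cost to the contributor — now above 1 — so contributing fully is weakly dominant for every player.
So the Nash equilibrium is full contribution by all 4; the group earns 4 × (39 × 0.37 + 3.4 × 39) = 588.12.

588.12 hours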